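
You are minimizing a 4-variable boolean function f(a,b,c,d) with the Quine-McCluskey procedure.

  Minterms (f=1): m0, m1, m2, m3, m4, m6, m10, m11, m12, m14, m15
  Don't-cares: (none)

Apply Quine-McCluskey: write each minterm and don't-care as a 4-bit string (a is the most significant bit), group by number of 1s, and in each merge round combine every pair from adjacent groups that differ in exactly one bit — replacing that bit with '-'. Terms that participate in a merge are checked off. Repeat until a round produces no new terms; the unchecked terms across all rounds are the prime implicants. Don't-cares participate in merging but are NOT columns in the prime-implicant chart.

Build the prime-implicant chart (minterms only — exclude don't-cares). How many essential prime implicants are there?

Round 0: 0000✓ 0001✓ 0010✓ 0011✓ 0100✓ 0110✓ 1010✓ 1011✓ 1100✓ 1110✓ 1111✓
Round 1: -010✓ -011✓ -100✓ -110✓ 0-00✓ 0-10✓ 00-0✓ 00-1✓ 000-✓ 001-✓ 01-0✓ 1-10✓ 1-11✓ 101-✓ 11-0✓ 111-✓
Round 2: --10 -01- -1-0 0--0 00-- 1-1-
PIs = {--10, -01-, -1-0, 0--0, 00--, 1-1-}
Coverage chart:
  m0: 0--0,00--
  m1: 00-- ←essential
  m2: --10,-01-,0--0,00--
  m3: -01-,00--
  m4: -1-0,0--0
  m6: --10,-1-0,0--0
  m10: --10,-01-,1-1-
  m11: -01-,1-1-
  m12: -1-0 ←essential
  m14: --10,-1-0,1-1-
  m15: 1-1- ←essential
Essential: -1-0, 00--, 1-1-

3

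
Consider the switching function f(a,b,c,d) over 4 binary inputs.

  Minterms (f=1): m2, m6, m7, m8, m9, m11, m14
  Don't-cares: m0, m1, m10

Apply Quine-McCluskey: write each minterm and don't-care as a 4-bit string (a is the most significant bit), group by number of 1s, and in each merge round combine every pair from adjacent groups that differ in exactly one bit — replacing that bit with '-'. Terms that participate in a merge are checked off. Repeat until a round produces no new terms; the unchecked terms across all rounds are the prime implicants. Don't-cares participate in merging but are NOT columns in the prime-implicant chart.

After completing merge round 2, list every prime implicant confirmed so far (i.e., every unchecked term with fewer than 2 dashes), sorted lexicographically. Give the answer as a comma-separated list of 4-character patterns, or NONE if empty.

[col 0] 0000*, 0001*, 0010*, 0110*, 0111*, 1000*, 1001*, 1010*, 1011*, 1110*
[col 1] -000*, -001*, -010*, -110*, 0-10*, 00-0*, 000-*, 011-, 1-10*, 10-0*, 10-1*, 100-*, 101-*
[col 2] --10, -0-0, -00-, 10--
Prime implicants: --10, -0-0, -00-, 011-, 10--

011-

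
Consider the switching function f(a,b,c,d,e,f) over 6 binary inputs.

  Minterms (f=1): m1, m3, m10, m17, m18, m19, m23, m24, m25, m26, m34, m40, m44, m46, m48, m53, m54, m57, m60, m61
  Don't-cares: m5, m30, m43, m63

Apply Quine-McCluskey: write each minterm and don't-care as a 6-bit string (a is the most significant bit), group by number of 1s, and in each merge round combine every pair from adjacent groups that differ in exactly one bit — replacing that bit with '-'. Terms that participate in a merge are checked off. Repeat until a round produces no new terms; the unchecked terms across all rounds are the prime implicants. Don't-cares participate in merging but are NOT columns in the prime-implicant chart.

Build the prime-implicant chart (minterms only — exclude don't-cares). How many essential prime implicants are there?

9

size-2^0 implicants → 000001(✓)  000011(✓)  000101(✓)  001010(✓)  010001(✓)  010010(✓)  010011(✓)  010111(✓)  011000(✓)  011001(✓)  011010(✓)  011110(✓)  100010  101000(✓)  101011  101100(✓)  101110(✓)  110000  110101(✓)  110110  111001(✓)  111100(✓)  111101(✓)  111111(✓)
size-2^1 implicants → -11001  0-0001(✓)  0-0011(✓)  0-1010  000-01  0000-1(✓)  01-001  01-010  010-11  0100-1(✓)  01001-  011-10  0110-0  01100-  1-1100  101-00  1011-0  11-101  111-01  1111-1  11110-
size-2^2 implicants → 0-00-1
Unchecked terms (primes): -11001, 0-00-1, 0-1010, 000-01, 01-001, 01-010, 010-11, 01001-, 011-10, 0110-0, 01100-, 1-1100, 100010, 101-00, 101011, 1011-0, 11-101, 110000, 110110, 111-01, 1111-1, 11110-
Minterm coverage:
  m1 ⊆ 0-00-1,000-01
  m3 ⊆ 0-00-1 [E]
  m10 ⊆ 0-1010 [E]
  m17 ⊆ 0-00-1,01-001
  m18 ⊆ 01-010,01001-
  m19 ⊆ 0-00-1,010-11,01001-
  m23 ⊆ 010-11 [E]
  m24 ⊆ 0110-0,01100-
  m25 ⊆ -11001,01-001,01100-
  m26 ⊆ 0-1010,01-010,011-10,0110-0
  m34 ⊆ 100010 [E]
  m40 ⊆ 101-00 [E]
  m44 ⊆ 1-1100,101-00,1011-0
  m46 ⊆ 1011-0 [E]
  m48 ⊆ 110000 [E]
  m53 ⊆ 11-101 [E]
  m54 ⊆ 110110 [E]
  m57 ⊆ -11001,111-01
  m60 ⊆ 1-1100,11110-
  m61 ⊆ 11-101,111-01,1111-1,11110-
E = {0-00-1, 0-1010, 010-11, 100010, 101-00, 1011-0, 11-101, 110000, 110110}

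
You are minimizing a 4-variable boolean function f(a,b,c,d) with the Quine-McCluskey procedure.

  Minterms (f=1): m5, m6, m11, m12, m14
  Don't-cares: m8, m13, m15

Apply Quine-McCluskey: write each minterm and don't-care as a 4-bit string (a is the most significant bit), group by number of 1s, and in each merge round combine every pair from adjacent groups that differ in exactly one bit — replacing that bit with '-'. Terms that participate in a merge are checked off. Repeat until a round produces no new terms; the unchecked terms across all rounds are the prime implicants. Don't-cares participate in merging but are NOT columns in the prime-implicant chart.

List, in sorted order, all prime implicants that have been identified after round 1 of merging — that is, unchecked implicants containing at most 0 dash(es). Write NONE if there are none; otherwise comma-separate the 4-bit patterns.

Round 0: 0101✓ 0110✓ 1000✓ 1011✓ 1100✓ 1101✓ 1110✓ 1111✓
Round 1: -101 -110 1-00 1-11 11-0✓ 11-1✓ 110-✓ 111-✓
Round 2: 11--
PIs = {-101, -110, 1-00, 1-11, 11--}

NONE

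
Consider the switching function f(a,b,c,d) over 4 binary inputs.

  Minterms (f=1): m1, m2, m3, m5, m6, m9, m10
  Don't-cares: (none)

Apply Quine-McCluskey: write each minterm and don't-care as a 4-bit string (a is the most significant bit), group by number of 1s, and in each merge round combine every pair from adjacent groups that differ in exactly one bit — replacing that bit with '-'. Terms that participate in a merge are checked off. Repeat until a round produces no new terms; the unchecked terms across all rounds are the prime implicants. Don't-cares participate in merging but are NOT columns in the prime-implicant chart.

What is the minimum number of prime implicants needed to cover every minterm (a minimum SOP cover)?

5

Round 0: 0001✓ 0010✓ 0011✓ 0101✓ 0110✓ 1001✓ 1010✓
Round 1: -001 -010 0-01 0-10 00-1 001-
PIs = {-001, -010, 0-01, 0-10, 00-1, 001-}
Coverage chart:
  m1: -001,0-01,00-1
  m2: -010,0-10,001-
  m3: 00-1,001-
  m5: 0-01 ←essential
  m6: 0-10 ←essential
  m9: -001 ←essential
  m10: -010 ←essential
Essential: -001, -010, 0-01, 0-10
Petrick residual → 00-1
Min cover (5 terms): b'c'd + b'cd' + a'c'd + a'cd' + a'b'd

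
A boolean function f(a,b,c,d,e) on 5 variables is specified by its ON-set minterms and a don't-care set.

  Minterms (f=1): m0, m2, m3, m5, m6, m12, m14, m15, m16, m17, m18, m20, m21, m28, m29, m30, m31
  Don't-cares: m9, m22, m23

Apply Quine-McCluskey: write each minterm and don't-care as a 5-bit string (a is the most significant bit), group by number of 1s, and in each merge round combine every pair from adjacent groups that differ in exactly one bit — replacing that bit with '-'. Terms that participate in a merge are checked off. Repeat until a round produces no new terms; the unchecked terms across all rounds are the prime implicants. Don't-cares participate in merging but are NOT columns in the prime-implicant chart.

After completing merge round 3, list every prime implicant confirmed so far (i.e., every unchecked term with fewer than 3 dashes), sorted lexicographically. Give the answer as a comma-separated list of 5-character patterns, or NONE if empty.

size-2^0 implicants → 00000(✓)  00010(✓)  00011(✓)  00101(✓)  00110(✓)  01001  01100(✓)  01110(✓)  01111(✓)  10000(✓)  10001(✓)  10010(✓)  10100(✓)  10101(✓)  10110(✓)  10111(✓)  11100(✓)  11101(✓)  11110(✓)  11111(✓)
size-2^1 implicants → -0000(✓)  -0010(✓)  -0101  -0110(✓)  -1100(✓)  -1110(✓)  -1111(✓)  0-110(✓)  00-10(✓)  000-0(✓)  0001-  011-0(✓)  0111-(✓)  1-100(✓)  1-101(✓)  1-110(✓)  1-111(✓)  10-00(✓)  10-01(✓)  10-10(✓)  100-0(✓)  1000-(✓)  101-0(✓)  101-1(✓)  1010-(✓)  1011-(✓)  111-0(✓)  111-1(✓)  1110-(✓)  1111-(✓)
size-2^2 implicants → --110  -0-10  -00-0  -11-0  -111-  1-1-0(✓)  1-1-1(✓)  1-10-(✓)  1-11-(✓)  10--0  10-0-  101--(✓)  111--(✓)
size-2^3 implicants → 1-1--
Unchecked terms (primes): --110, -0-10, -00-0, -0101, -11-0, -111-, 0001-, 01001, 1-1--, 10--0, 10-0-

--110, -0-10, -00-0, -0101, -11-0, -111-, 0001-, 01001, 10--0, 10-0-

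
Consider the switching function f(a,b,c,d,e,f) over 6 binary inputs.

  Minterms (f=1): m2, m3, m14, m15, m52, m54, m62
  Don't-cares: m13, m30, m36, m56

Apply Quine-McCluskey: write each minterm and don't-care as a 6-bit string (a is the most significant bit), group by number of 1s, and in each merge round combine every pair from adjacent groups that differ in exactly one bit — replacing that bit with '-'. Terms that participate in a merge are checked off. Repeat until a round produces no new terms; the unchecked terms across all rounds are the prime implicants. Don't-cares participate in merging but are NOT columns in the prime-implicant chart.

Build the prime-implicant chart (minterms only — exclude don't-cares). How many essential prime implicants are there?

Round 0: 000010✓ 000011✓ 001101✓ 001110✓ 001111✓ 011110✓ 100100✓ 110100✓ 110110✓ 111000 111110✓
Round 1: -11110 0-1110 00001- 0011-1 00111- 1-0100 11-110 1101-0
PIs = {-11110, 0-1110, 00001-, 0011-1, 00111-, 1-0100, 11-110, 1101-0, 111000}
Coverage chart:
  m2: 00001- ←essential
  m3: 00001- ←essential
  m14: 0-1110,00111-
  m15: 0011-1,00111-
  m52: 1-0100,1101-0
  m54: 11-110,1101-0
  m62: -11110,11-110
Essential: 00001-

1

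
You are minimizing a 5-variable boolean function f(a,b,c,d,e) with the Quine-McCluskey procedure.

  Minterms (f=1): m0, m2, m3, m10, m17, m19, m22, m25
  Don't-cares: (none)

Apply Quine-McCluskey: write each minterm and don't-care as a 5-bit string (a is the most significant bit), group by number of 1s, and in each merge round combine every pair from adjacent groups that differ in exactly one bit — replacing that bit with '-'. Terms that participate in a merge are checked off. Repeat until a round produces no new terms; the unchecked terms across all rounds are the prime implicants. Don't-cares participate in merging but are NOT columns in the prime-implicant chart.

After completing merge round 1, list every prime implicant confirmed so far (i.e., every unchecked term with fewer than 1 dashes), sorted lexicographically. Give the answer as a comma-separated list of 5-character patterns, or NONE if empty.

10110

size-2^0 implicants → 00000(✓)  00010(✓)  00011(✓)  01010(✓)  10001(✓)  10011(✓)  10110  11001(✓)
size-2^1 implicants → -0011  0-010  000-0  0001-  1-001  100-1
Unchecked terms (primes): -0011, 0-010, 000-0, 0001-, 1-001, 100-1, 10110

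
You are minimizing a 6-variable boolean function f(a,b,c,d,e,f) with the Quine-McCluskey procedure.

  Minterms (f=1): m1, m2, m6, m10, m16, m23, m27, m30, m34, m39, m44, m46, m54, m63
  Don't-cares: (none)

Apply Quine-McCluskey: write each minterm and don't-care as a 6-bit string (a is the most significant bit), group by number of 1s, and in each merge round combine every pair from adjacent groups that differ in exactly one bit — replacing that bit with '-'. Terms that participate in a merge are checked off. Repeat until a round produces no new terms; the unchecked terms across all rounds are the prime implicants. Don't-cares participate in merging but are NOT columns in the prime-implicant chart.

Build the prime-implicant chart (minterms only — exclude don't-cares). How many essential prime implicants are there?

12

[col 0] 000001, 000010*, 000110*, 001010*, 010000, 010111, 011011, 011110, 100010*, 100111, 101100*, 101110*, 110110, 111111
[col 1] -00010, 00-010, 000-10, 1011-0
Prime implicants: -00010, 00-010, 000-10, 000001, 010000, 010111, 011011, 011110, 100111, 1011-0, 110110, 111111
PI chart (minterm → PIs covering it):
  1 | 000001  (sole → essential)
  2 | -00010,00-010,000-10
  6 | 000-10  (sole → essential)
  10 | 00-010  (sole → essential)
  16 | 010000  (sole → essential)
  23 | 010111  (sole → essential)
  27 | 011011  (sole → essential)
  30 | 011110  (sole → essential)
  34 | -00010  (sole → essential)
  39 | 100111  (sole → essential)
  44 | 1011-0  (sole → essential)
  46 | 1011-0  (sole → essential)
  54 | 110110  (sole → essential)
  63 | 111111  (sole → essential)
Essential prime implicants: -00010, 00-010, 000-10, 000001, 010000, 010111, 011011, 011110, 100111, 1011-0, 110110, 111111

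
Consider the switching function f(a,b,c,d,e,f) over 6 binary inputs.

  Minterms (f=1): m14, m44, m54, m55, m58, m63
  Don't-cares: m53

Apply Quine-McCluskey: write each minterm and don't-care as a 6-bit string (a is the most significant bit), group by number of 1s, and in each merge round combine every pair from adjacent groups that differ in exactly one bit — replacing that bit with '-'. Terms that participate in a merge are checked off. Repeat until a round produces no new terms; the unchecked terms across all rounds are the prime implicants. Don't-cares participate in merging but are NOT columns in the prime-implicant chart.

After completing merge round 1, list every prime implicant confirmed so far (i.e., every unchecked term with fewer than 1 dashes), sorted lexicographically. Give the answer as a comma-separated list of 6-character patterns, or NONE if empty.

001110, 101100, 111010

Round 0: 001110 101100 110101✓ 110110✓ 110111✓ 111010 111111✓
Round 1: 11-111 1101-1 11011-
PIs = {001110, 101100, 11-111, 1101-1, 11011-, 111010}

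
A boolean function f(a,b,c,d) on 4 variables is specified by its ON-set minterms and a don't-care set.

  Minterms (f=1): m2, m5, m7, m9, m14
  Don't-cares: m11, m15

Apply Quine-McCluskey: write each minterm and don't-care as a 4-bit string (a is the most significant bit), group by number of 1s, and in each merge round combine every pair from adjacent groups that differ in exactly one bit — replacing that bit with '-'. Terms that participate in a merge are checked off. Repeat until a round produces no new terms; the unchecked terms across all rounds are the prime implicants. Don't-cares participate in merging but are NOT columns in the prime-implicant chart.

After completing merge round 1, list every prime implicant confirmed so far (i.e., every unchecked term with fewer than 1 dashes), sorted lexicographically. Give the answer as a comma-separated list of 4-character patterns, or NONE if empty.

Round 0: 0010 0101✓ 0111✓ 1001✓ 1011✓ 1110✓ 1111✓
Round 1: -111 01-1 1-11 10-1 111-
PIs = {-111, 0010, 01-1, 1-11, 10-1, 111-}

0010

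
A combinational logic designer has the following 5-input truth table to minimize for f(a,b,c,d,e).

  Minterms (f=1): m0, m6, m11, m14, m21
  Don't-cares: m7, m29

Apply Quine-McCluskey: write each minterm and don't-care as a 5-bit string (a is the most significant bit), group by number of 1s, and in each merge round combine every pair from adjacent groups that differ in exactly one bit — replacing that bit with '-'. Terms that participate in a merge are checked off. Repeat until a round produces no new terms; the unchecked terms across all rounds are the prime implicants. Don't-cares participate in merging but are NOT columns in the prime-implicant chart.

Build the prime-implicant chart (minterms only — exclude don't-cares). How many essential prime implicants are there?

4

[col 0] 00000, 00110*, 00111*, 01011, 01110*, 10101*, 11101*
[col 1] 0-110, 0011-, 1-101
Prime implicants: 0-110, 00000, 0011-, 01011, 1-101
PI chart (minterm → PIs covering it):
  0 | 00000  (sole → essential)
  6 | 0-110,0011-
  11 | 01011  (sole → essential)
  14 | 0-110  (sole → essential)
  21 | 1-101  (sole → essential)
Essential prime implicants: 0-110, 00000, 01011, 1-101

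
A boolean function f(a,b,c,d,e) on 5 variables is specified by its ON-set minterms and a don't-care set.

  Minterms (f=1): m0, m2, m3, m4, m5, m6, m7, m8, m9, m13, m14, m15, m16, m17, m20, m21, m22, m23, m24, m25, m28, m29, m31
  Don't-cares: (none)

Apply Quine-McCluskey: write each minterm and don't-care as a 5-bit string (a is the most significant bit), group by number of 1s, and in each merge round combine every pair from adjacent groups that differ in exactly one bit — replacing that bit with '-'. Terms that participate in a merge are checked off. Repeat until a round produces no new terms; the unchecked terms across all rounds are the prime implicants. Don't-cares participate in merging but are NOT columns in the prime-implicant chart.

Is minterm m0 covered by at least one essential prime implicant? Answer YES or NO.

NO

Round 0: 00000✓ 00010✓ 00011✓ 00100✓ 00101✓ 00110✓ 00111✓ 01000✓ 01001✓ 01101✓ 01110✓ 01111✓ 10000✓ 10001✓ 10100✓ 10101✓ 10110✓ 10111✓ 11000✓ 11001✓ 11100✓ 11101✓ 11111✓
Round 1: -0000✓ -0100✓ -0101✓ -0110✓ -0111✓ -1000✓ -1001✓ -1101✓ -1111✓ 0-000✓ 0-101✓ 0-110✓ 0-111✓ 00-00✓ 00-10✓ 00-11✓ 000-0✓ 0001-✓ 001-0✓ 001-1✓ 0010-✓ 0011-✓ 01-01✓ 0100-✓ 011-1✓ 0111-✓ 1-000✓ 1-001✓ 1-100✓ 1-101✓ 1-111✓ 10-00✓ 10-01✓ 1000-✓ 101-0✓ 101-1✓ 1010-✓ 1011-✓ 11-00✓ 11-01✓ 1100-✓ 111-1✓ 1110-✓
Round 2: --000 --101✓ --111✓ -0-00 -01-0✓ -01-1✓ -010-✓ -011-✓ -1-01 -100- -11-1✓ 0-1-1✓ 0-11- 00--0 00-1- 001--✓ 1--00✓ 1--01✓ 1-00-✓ 1-1-1✓ 1-10-✓ 10-0-✓ 101--✓ 11-0-✓
Round 3: --1-1 -01-- 1--0-
PIs = {--000, --1-1, -0-00, -01--, -1-01, -100-, 0-11-, 00--0, 00-1-, 1--0-}
Coverage chart:
  m0: --000,-0-00,00--0
  m2: 00--0,00-1-
  m3: 00-1- ←essential
  m4: -0-00,-01--,00--0
  m5: --1-1,-01--
  m6: -01--,0-11-,00--0,00-1-
  m7: --1-1,-01--,0-11-,00-1-
  m8: --000,-100-
  m9: -1-01,-100-
  m13: --1-1,-1-01
  m14: 0-11- ←essential
  m15: --1-1,0-11-
  m16: --000,-0-00,1--0-
  m17: 1--0- ←essential
  m20: -0-00,-01--,1--0-
  m21: --1-1,-01--,1--0-
  m22: -01-- ←essential
  m23: --1-1,-01--
  m24: --000,-100-,1--0-
  m25: -1-01,-100-,1--0-
  m28: 1--0- ←essential
  m29: --1-1,-1-01,1--0-
  m31: --1-1 ←essential
Essential: --1-1, -01--, 0-11-, 00-1-, 1--0-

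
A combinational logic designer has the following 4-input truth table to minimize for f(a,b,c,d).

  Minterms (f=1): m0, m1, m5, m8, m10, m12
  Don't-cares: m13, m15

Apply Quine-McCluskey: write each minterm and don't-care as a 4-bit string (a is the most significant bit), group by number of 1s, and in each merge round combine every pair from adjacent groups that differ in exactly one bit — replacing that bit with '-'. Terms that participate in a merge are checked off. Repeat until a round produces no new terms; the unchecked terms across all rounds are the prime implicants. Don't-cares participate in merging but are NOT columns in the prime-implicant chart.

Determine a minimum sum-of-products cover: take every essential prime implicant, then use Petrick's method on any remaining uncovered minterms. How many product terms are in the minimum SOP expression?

Round 0: 0000✓ 0001✓ 0101✓ 1000✓ 1010✓ 1100✓ 1101✓ 1111✓
Round 1: -000 -101 0-01 000- 1-00 10-0 11-1 110-
PIs = {-000, -101, 0-01, 000-, 1-00, 10-0, 11-1, 110-}
Coverage chart:
  m0: -000,000-
  m1: 0-01,000-
  m5: -101,0-01
  m8: -000,1-00,10-0
  m10: 10-0 ←essential
  m12: 1-00,110-
Essential: 10-0
Petrick residual → -000, 0-01, 1-00
Min cover (4 terms): b'c'd' + a'c'd + ac'd' + ab'd'

4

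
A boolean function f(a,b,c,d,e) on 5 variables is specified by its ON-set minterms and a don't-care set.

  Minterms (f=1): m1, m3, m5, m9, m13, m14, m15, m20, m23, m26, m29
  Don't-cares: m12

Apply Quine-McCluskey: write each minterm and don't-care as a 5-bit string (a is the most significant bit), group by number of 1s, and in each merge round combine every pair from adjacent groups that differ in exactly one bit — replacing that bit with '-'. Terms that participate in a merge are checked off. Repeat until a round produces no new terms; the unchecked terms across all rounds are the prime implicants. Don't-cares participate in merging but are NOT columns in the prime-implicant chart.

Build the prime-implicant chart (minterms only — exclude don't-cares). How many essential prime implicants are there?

Round 0: 00001✓ 00011✓ 00101✓ 01001✓ 01100✓ 01101✓ 01110✓ 01111✓ 10100 10111 11010 11101✓
Round 1: -1101 0-001✓ 0-101✓ 00-01✓ 000-1 01-01✓ 011-0✓ 011-1✓ 0110-✓ 0111-✓
Round 2: 0--01 011--
PIs = {-1101, 0--01, 000-1, 011--, 10100, 10111, 11010}
Coverage chart:
  m1: 0--01,000-1
  m3: 000-1 ←essential
  m5: 0--01 ←essential
  m9: 0--01 ←essential
  m13: -1101,0--01,011--
  m14: 011-- ←essential
  m15: 011-- ←essential
  m20: 10100 ←essential
  m23: 10111 ←essential
  m26: 11010 ←essential
  m29: -1101 ←essential
Essential: -1101, 0--01, 000-1, 011--, 10100, 10111, 11010

7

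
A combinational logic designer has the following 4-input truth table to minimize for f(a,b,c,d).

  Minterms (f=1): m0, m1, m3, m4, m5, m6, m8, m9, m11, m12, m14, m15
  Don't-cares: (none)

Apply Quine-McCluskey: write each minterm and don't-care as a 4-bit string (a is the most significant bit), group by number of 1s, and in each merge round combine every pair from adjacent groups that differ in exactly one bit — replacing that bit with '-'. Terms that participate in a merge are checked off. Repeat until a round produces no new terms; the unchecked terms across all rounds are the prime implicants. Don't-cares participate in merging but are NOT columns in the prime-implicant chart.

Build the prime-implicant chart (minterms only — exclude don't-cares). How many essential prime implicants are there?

size-2^0 implicants → 0000(✓)  0001(✓)  0011(✓)  0100(✓)  0101(✓)  0110(✓)  1000(✓)  1001(✓)  1011(✓)  1100(✓)  1110(✓)  1111(✓)
size-2^1 implicants → -000(✓)  -001(✓)  -011(✓)  -100(✓)  -110(✓)  0-00(✓)  0-01(✓)  00-1(✓)  000-(✓)  01-0(✓)  010-(✓)  1-00(✓)  1-11  10-1(✓)  100-(✓)  11-0(✓)  111-
size-2^2 implicants → --00  -0-1  -00-  -1-0  0-0-
Unchecked terms (primes): --00, -0-1, -00-, -1-0, 0-0-, 1-11, 111-
Minterm coverage:
  m0 ⊆ --00,-00-,0-0-
  m1 ⊆ -0-1,-00-,0-0-
  m3 ⊆ -0-1 [E]
  m4 ⊆ --00,-1-0,0-0-
  m5 ⊆ 0-0- [E]
  m6 ⊆ -1-0 [E]
  m8 ⊆ --00,-00-
  m9 ⊆ -0-1,-00-
  m11 ⊆ -0-1,1-11
  m12 ⊆ --00,-1-0
  m14 ⊆ -1-0,111-
  m15 ⊆ 1-11,111-
E = {-0-1, -1-0, 0-0-}

3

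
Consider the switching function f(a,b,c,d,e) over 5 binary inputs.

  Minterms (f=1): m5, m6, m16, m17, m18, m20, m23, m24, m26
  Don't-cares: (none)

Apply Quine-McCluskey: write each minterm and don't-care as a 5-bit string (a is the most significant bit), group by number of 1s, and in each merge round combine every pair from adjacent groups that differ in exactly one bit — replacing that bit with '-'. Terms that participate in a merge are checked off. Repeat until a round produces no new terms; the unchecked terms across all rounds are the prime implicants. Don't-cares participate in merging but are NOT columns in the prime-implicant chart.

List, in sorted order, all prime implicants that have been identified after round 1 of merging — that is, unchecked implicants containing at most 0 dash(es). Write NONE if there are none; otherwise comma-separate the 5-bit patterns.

Round 0: 00101 00110 10000✓ 10001✓ 10010✓ 10100✓ 10111 11000✓ 11010✓
Round 1: 1-000✓ 1-010✓ 10-00 100-0✓ 1000- 110-0✓
Round 2: 1-0-0
PIs = {00101, 00110, 1-0-0, 10-00, 1000-, 10111}

00101, 00110, 10111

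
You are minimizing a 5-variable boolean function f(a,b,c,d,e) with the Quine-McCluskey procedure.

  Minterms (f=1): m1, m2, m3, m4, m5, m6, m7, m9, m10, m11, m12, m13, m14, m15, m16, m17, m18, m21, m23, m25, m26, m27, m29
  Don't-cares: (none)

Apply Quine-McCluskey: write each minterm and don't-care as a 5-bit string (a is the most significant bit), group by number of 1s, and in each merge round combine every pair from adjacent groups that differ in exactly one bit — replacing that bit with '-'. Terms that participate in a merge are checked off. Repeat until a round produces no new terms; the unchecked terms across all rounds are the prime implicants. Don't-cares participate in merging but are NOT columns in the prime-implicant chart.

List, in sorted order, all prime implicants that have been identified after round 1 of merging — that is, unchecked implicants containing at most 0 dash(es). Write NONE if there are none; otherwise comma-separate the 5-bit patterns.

Round 0: 00001✓ 00010✓ 00011✓ 00100✓ 00101✓ 00110✓ 00111✓ 01001✓ 01010✓ 01011✓ 01100✓ 01101✓ 01110✓ 01111✓ 10000✓ 10001✓ 10010✓ 10101✓ 10111✓ 11001✓ 11010✓ 11011✓ 11101✓
Round 1: -0001✓ -0010✓ -0101✓ -0111✓ -1001✓ -1010✓ -1011✓ -1101✓ 0-001✓ 0-010✓ 0-011✓ 0-100✓ 0-101✓ 0-110✓ 0-111✓ 00-01✓ 00-10✓ 00-11✓ 000-1✓ 0001-✓ 001-0✓ 001-1✓ 0010-✓ 0011-✓ 01-01✓ 01-10✓ 01-11✓ 010-1✓ 0101-✓ 011-0✓ 011-1✓ 0110-✓ 0111-✓ 1-001✓ 1-010✓ 1-101✓ 10-01✓ 100-0 1000- 101-1✓ 11-01✓ 110-1✓ 1101-✓
Round 2: --001✓ --010 --101✓ -0-01✓ -01-1 -1-01✓ -10-1 -101- 0--01✓ 0--10✓ 0--11✓ 0-0-1✓ 0-01-✓ 0-1-0✓ 0-1-1✓ 0-10-✓ 0-11-✓ 00--1✓ 00-1-✓ 001--✓ 01--1✓ 01-1-✓ 011--✓ 1--01✓
Round 3: ---01 0---1 0--1- 0-1--
PIs = {---01, --010, -01-1, -10-1, -101-, 0---1, 0--1-, 0-1--, 100-0, 1000-}

NONE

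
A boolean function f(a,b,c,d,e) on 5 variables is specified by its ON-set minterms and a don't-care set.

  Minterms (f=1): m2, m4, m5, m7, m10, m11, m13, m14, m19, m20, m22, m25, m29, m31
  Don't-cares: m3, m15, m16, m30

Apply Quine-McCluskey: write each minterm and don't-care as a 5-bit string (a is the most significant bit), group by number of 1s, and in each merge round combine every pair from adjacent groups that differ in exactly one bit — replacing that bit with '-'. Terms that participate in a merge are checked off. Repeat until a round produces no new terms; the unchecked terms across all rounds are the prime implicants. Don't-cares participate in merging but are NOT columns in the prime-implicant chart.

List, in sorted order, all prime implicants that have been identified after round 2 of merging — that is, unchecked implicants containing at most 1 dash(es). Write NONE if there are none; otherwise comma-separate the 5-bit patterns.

size-2^0 implicants → 00010(✓)  00011(✓)  00100(✓)  00101(✓)  00111(✓)  01010(✓)  01011(✓)  01101(✓)  01110(✓)  01111(✓)  10000(✓)  10011(✓)  10100(✓)  10110(✓)  11001(✓)  11101(✓)  11110(✓)  11111(✓)
size-2^1 implicants → -0011  -0100  -1101(✓)  -1110(✓)  -1111(✓)  0-010(✓)  0-011(✓)  0-101(✓)  0-111(✓)  00-11(✓)  0001-(✓)  001-1(✓)  0010-  01-10(✓)  01-11(✓)  0101-(✓)  011-1(✓)  0111-(✓)  1-110  10-00  101-0  11-01  111-1(✓)  1111-(✓)
size-2^2 implicants → -11-1  -111-  0--11  0-01-  0-1-1  01-1-
Unchecked terms (primes): -0011, -0100, -11-1, -111-, 0--11, 0-01-, 0-1-1, 0010-, 01-1-, 1-110, 10-00, 101-0, 11-01

-0011, -0100, 0010-, 1-110, 10-00, 101-0, 11-01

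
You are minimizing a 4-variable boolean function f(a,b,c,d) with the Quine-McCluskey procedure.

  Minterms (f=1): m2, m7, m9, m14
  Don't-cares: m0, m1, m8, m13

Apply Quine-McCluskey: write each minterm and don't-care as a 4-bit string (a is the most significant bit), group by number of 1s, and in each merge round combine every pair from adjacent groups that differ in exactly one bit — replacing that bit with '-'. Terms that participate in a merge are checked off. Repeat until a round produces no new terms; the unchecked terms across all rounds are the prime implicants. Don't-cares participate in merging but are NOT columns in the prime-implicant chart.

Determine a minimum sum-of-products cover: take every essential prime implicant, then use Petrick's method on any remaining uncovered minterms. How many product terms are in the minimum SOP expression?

4

Round 0: 0000✓ 0001✓ 0010✓ 0111 1000✓ 1001✓ 1101✓ 1110
Round 1: -000✓ -001✓ 00-0 000-✓ 1-01 100-✓
Round 2: -00-
PIs = {-00-, 00-0, 0111, 1-01, 1110}
Coverage chart:
  m2: 00-0 ←essential
  m7: 0111 ←essential
  m9: -00-,1-01
  m14: 1110 ←essential
Essential: 00-0, 0111, 1110
Petrick residual → -00-
Min cover (4 terms): b'c' + a'b'd' + a'bcd + abcd'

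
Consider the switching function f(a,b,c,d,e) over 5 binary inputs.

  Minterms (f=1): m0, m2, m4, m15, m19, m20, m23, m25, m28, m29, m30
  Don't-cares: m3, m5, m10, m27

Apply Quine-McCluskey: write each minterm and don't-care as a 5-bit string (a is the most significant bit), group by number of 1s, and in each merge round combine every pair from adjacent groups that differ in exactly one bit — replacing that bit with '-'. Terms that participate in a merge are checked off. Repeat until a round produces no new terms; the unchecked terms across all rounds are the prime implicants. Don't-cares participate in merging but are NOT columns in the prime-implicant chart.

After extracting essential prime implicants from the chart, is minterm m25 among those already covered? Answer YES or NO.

Round 0: 00000✓ 00010✓ 00011✓ 00100✓ 00101✓ 01010✓ 01111 10011✓ 10100✓ 10111✓ 11001✓ 11011✓ 11100✓ 11101✓ 11110✓
Round 1: -0011 -0100 0-010 00-00 000-0 0001- 0010- 1-011 1-100 10-11 11-01 110-1 111-0 1110-
PIs = {-0011, -0100, 0-010, 00-00, 000-0, 0001-, 0010-, 01111, 1-011, 1-100, 10-11, 11-01, 110-1, 111-0, 1110-}
Coverage chart:
  m0: 00-00,000-0
  m2: 0-010,000-0,0001-
  m4: -0100,00-00,0010-
  m15: 01111 ←essential
  m19: -0011,1-011,10-11
  m20: -0100,1-100
  m23: 10-11 ←essential
  m25: 11-01,110-1
  m28: 1-100,111-0,1110-
  m29: 11-01,1110-
  m30: 111-0 ←essential
Essential: 01111, 10-11, 111-0

NO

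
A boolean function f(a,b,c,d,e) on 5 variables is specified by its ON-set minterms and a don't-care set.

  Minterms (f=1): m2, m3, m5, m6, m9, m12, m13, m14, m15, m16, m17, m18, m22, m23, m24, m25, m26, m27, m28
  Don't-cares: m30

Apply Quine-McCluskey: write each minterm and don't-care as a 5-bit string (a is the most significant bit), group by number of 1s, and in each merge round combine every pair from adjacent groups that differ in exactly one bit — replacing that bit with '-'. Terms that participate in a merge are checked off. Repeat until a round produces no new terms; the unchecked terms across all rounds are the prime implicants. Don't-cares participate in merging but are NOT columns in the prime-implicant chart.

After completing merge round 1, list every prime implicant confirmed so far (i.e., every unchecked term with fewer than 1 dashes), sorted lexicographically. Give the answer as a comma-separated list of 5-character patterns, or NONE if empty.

NONE

Round 0: 00010✓ 00011✓ 00101✓ 00110✓ 01001✓ 01100✓ 01101✓ 01110✓ 01111✓ 10000✓ 10001✓ 10010✓ 10110✓ 10111✓ 11000✓ 11001✓ 11010✓ 11011✓ 11100✓ 11110✓
Round 1: -0010✓ -0110✓ -1001 -1100✓ -1110✓ 0-101 0-110✓ 00-10✓ 0001- 01-01 011-0✓ 011-1✓ 0110-✓ 0111-✓ 1-000✓ 1-001✓ 1-010✓ 1-110✓ 10-10✓ 100-0✓ 1000-✓ 1011- 11-00✓ 11-10✓ 110-0✓ 110-1✓ 1100-✓ 1101-✓ 111-0✓
Round 2: --110 -0-10 -11-0 011-- 1--10 1-0-0 1-00- 11--0 110--
PIs = {--110, -0-10, -1001, -11-0, 0-101, 0001-, 01-01, 011--, 1--10, 1-0-0, 1-00-, 1011-, 11--0, 110--}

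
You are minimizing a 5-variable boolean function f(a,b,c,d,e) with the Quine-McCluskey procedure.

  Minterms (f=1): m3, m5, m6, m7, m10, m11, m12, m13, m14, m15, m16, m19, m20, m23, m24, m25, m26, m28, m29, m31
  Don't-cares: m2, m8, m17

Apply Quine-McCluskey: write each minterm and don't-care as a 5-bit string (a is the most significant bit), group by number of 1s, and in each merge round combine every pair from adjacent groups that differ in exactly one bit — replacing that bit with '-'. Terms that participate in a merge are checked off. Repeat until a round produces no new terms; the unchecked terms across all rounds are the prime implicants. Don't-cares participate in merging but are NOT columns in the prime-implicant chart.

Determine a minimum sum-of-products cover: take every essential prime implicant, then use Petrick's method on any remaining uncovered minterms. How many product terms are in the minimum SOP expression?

[col 0] 00010*, 00011*, 00101*, 00110*, 00111*, 01000*, 01010*, 01011*, 01100*, 01101*, 01110*, 01111*, 10000*, 10001*, 10011*, 10100*, 10111*, 11000*, 11001*, 11010*, 11100*, 11101*, 11111*
[col 1] -0011*, -0111*, -1000*, -1010*, -1100*, -1101*, -1111*, 0-010*, 0-011*, 0-101*, 0-110*, 0-111*, 00-10*, 00-11*, 0001-*, 001-1*, 0011-*, 01-00*, 01-10*, 01-11*, 010-0*, 0101-*, 011-0*, 011-1*, 0110-*, 0111-*, 1-000*, 1-001*, 1-100*, 1-111*, 10-00*, 10-11*, 100-1, 1000-*, 11-00*, 11-01*, 110-0*, 1100-*, 111-1*, 1110-*
[col 2] --111, -0-11, -1-00, -10-0, -11-1, -110-, 0--10*, 0--11*, 0-01-*, 0-1-1, 0-11-*, 00-1-*, 01--0, 01-1-*, 011--, 1--00, 1-00-, 11-0-
[col 3] 0--1-
Prime implicants: --111, -0-11, -1-00, -10-0, -11-1, -110-, 0--1-, 0-1-1, 01--0, 011--, 1--00, 1-00-, 100-1, 11-0-
PI chart (minterm → PIs covering it):
  3 | -0-11,0--1-
  5 | 0-1-1  (sole → essential)
  6 | 0--1-  (sole → essential)
  7 | --111,-0-11,0--1-,0-1-1
  10 | -10-0,0--1-,01--0
  11 | 0--1-  (sole → essential)
  12 | -1-00,-110-,01--0,011--
  13 | -11-1,-110-,0-1-1,011--
  14 | 0--1-,01--0,011--
  15 | --111,-11-1,0--1-,0-1-1,011--
  16 | 1--00,1-00-
  19 | -0-11,100-1
  20 | 1--00  (sole → essential)
  23 | --111,-0-11
  24 | -1-00,-10-0,1--00,1-00-,11-0-
  25 | 1-00-,11-0-
  26 | -10-0  (sole → essential)
  28 | -1-00,-110-,1--00,11-0-
  29 | -11-1,-110-,11-0-
  31 | --111,-11-1
Essential prime implicants: -10-0, 0--1-, 0-1-1, 1--00
Petrick residual → --111, -0-11, -1-00, 11-0-
Minimum SOP uses 8 PIs: cde + b'de + bd'e' + bc'e' + a'd + a'ce + ad'e' + abd'

8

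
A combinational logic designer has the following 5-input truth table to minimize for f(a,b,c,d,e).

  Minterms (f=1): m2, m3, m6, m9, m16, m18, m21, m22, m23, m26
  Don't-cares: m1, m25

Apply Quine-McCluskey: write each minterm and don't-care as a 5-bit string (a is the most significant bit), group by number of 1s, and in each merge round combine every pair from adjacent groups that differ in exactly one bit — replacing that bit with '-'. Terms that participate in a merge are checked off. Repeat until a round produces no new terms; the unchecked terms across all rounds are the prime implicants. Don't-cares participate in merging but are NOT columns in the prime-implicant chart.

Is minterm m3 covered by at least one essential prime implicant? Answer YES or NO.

NO

[col 0] 00001*, 00010*, 00011*, 00110*, 01001*, 10000*, 10010*, 10101*, 10110*, 10111*, 11001*, 11010*
[col 1] -0010*, -0110*, -1001, 0-001, 00-10*, 000-1, 0001-, 1-010, 10-10*, 100-0, 101-1, 1011-
[col 2] -0-10
Prime implicants: -0-10, -1001, 0-001, 000-1, 0001-, 1-010, 100-0, 101-1, 1011-
PI chart (minterm → PIs covering it):
  2 | -0-10,0001-
  3 | 000-1,0001-
  6 | -0-10  (sole → essential)
  9 | -1001,0-001
  16 | 100-0  (sole → essential)
  18 | -0-10,1-010,100-0
  21 | 101-1  (sole → essential)
  22 | -0-10,1011-
  23 | 101-1,1011-
  26 | 1-010  (sole → essential)
Essential prime implicants: -0-10, 1-010, 100-0, 101-1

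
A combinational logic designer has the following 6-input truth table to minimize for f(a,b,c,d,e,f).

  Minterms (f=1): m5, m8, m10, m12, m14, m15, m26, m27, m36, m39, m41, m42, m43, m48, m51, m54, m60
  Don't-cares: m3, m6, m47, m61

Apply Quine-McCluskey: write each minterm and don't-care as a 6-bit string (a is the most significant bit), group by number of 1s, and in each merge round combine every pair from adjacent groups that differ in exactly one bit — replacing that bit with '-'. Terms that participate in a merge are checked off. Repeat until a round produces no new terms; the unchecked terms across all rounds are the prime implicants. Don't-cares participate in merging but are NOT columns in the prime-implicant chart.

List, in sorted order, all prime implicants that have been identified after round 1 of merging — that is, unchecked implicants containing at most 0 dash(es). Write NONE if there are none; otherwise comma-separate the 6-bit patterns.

size-2^0 implicants → 000011  000101  000110(✓)  001000(✓)  001010(✓)  001100(✓)  001110(✓)  001111(✓)  011010(✓)  011011(✓)  100100  100111(✓)  101001(✓)  101010(✓)  101011(✓)  101111(✓)  110000  110011  110110  111100(✓)  111101(✓)
size-2^1 implicants → -01010  -01111  0-1010  00-110  001-00(✓)  001-10(✓)  0010-0(✓)  0011-0(✓)  00111-  01101-  10-111  101-11  1010-1  10101-  11110-
size-2^2 implicants → 001--0
Unchecked terms (primes): -01010, -01111, 0-1010, 00-110, 000011, 000101, 001--0, 00111-, 01101-, 10-111, 100100, 101-11, 1010-1, 10101-, 110000, 110011, 110110, 11110-

000011, 000101, 100100, 110000, 110011, 110110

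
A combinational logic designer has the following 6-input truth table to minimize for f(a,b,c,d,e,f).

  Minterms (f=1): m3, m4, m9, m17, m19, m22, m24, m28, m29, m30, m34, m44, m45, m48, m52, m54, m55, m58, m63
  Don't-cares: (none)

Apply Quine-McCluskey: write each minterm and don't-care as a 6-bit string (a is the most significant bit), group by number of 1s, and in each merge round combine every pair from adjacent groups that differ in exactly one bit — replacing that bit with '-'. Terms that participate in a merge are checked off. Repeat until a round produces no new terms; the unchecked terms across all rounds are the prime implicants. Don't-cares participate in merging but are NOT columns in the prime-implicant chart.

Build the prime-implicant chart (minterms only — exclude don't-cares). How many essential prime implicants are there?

[col 0] 000011*, 000100, 001001, 010001*, 010011*, 010110*, 011000*, 011100*, 011101*, 011110*, 100010, 101100*, 101101*, 110000*, 110100*, 110110*, 110111*, 111010, 111111*
[col 1] -10110, 0-0011, 01-110, 0100-1, 011-00, 0111-0, 01110-, 10110-, 11-111, 110-00, 1101-0, 11011-
Prime implicants: -10110, 0-0011, 000100, 001001, 01-110, 0100-1, 011-00, 0111-0, 01110-, 100010, 10110-, 11-111, 110-00, 1101-0, 11011-, 111010
PI chart (minterm → PIs covering it):
  3 | 0-0011  (sole → essential)
  4 | 000100  (sole → essential)
  9 | 001001  (sole → essential)
  17 | 0100-1  (sole → essential)
  19 | 0-0011,0100-1
  22 | -10110,01-110
  24 | 011-00  (sole → essential)
  28 | 011-00,0111-0,01110-
  29 | 01110-  (sole → essential)
  30 | 01-110,0111-0
  34 | 100010  (sole → essential)
  44 | 10110-  (sole → essential)
  45 | 10110-  (sole → essential)
  48 | 110-00  (sole → essential)
  52 | 110-00,1101-0
  54 | -10110,1101-0,11011-
  55 | 11-111,11011-
  58 | 111010  (sole → essential)
  63 | 11-111  (sole → essential)
Essential prime implicants: 0-0011, 000100, 001001, 0100-1, 011-00, 01110-, 100010, 10110-, 11-111, 110-00, 111010

11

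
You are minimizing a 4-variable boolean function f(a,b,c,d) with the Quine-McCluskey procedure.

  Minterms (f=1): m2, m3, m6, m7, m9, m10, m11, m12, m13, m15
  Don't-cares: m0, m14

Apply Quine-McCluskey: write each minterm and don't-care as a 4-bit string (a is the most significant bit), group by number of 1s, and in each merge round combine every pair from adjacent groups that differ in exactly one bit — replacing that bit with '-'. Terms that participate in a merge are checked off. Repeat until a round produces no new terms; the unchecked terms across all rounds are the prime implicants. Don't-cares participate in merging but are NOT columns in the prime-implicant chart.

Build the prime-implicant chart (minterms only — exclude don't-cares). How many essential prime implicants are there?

size-2^0 implicants → 0000(✓)  0010(✓)  0011(✓)  0110(✓)  0111(✓)  1001(✓)  1010(✓)  1011(✓)  1100(✓)  1101(✓)  1110(✓)  1111(✓)
size-2^1 implicants → -010(✓)  -011(✓)  -110(✓)  -111(✓)  0-10(✓)  0-11(✓)  00-0  001-(✓)  011-(✓)  1-01(✓)  1-10(✓)  1-11(✓)  10-1(✓)  101-(✓)  11-0(✓)  11-1(✓)  110-(✓)  111-(✓)
size-2^2 implicants → --10(✓)  --11(✓)  -01-(✓)  -11-(✓)  0-1-(✓)  1--1  1-1-(✓)  11--
size-2^3 implicants → --1-
Unchecked terms (primes): --1-, 00-0, 1--1, 11--
Minterm coverage:
  m2 ⊆ --1-,00-0
  m3 ⊆ --1- [E]
  m6 ⊆ --1- [E]
  m7 ⊆ --1- [E]
  m9 ⊆ 1--1 [E]
  m10 ⊆ --1- [E]
  m11 ⊆ --1-,1--1
  m12 ⊆ 11-- [E]
  m13 ⊆ 1--1,11--
  m15 ⊆ --1-,1--1,11--
E = {--1-, 1--1, 11--}

3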